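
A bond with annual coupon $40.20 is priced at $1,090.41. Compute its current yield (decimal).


Formula: Current yield = annual coupon / price
Substituting: CY = $40.20 / $1,090.41
CY = 0.036867

0.036867


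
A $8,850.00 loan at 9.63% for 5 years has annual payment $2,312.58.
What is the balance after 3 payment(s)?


Formula: Balance = PV*(1+r)^k - PMT*((1+r)^k - 1)/r
Growth: (1 + 0.0963)^3 = 1.317614
Accumulated factor: ((1+r)^k - 1)/r = 3.298174
Balance = $8,850.00 * 1.317614 - $2,312.58 * 3.298174
Balance = $4,033.59

$4,033.59


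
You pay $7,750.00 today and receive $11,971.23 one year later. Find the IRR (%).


Formula: IRR = C1/C0 - 1
Substituting: IRR = $11,971.23 / $7,750.00 - 1
Ratio: 1.544675 - 1 = 0.544675
IRR = 54.4675%

54.4675%


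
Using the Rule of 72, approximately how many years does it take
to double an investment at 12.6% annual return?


Formula: Years ≈ 72 / r
Substituting: Years ≈ 72 / 12.6
Years ≈ 5.7

5.7 years


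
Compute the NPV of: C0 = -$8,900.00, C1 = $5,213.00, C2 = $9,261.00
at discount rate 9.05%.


Formula: NPV = C0 + C1/(1+r) + C2/(1+r)^2
Discount C1: $5,213.00 / (1 + 0.0905) = $4,780.38
Discount C2: $9,261.00 / (1 + 0.0905)^2 = $7,787.65
NPV = -$8,900.00 + $4,780.38 + $7,787.65 = $3,668.03

$3,668.03


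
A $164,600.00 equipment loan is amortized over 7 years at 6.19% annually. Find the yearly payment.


Formula: PMT = PV * r / (1 - (1+r)^(-n))
Denominator: 1 - (1 + 0.0619)^(-7) = 0.343228
Numerator: $164,600.00 * 0.0619 = 10188.74
PMT = 10188.74 / 0.343228 = $29,685.05

$29,685.05


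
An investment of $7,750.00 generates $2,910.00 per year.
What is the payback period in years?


Formula: Payback = investment / annual cash flow
Substituting: Payback = $7,750.00 / $2,910.00
Payback = 2.6632 years

2.6632 years


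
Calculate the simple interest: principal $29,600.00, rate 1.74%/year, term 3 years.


Formula: I = P * r * t
Substituting: I = $29,600.00 * 0.0174 * 3
Step: I = $29,600.00 * 0.0522
I = $1,545.12

$1,545.12


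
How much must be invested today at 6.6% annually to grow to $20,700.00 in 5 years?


Formula: PV = FV / (1 + r)^n
Substituting: PV = $20,700.00 / (1 + 0.066)^5
Discount factor: (1.066)^5 = 1.376531
PV = $20,700.00 / 1.376531 = $15,037.80

$15,037.80


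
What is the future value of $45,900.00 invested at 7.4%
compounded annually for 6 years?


Formula: FV = P * (1 + r)^n
Substituting: FV = $45,900.00 * (1 + 0.074)^6
Growth factor: (1.074)^6 = 1.534708
FV = $45,900.00 * 1.534708 = $70,443.09

$70,443.09


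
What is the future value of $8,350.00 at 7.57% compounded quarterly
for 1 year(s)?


Formula: FV = P * (1 + r/m)^(m*t)
Period rate: r/m = 0.0757 / 4 = 0.018925
Total periods: m*t = 4 * 1 = 4
Growth factor: (1 + 0.018925)^4 = 1.077876
FV = $8,350.00 * 1.077876 = $9,000.27

$9,000.27


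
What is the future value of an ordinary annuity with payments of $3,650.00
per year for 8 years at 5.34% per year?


Formula: FV = PMT * ((1+r)^n - 1) / r
Growth factor: (1 + 0.0534)^8 = 1.516165
Numerator: 1.516165 - 1 = 0.516165
FV = $3,650.00 * 0.516165 / 0.0534 = $35,280.95

$35,280.95


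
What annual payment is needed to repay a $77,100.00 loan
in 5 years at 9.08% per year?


Formula: PMT = PV * r / (1 - (1+r)^(-n))
Denominator: 1 - (1 + 0.0908)^(-5) = 0.352448
Numerator: $77,100.00 * 0.0908 = 7000.68
PMT = 7000.68 / 0.352448 = $19,862.99

$19,862.99


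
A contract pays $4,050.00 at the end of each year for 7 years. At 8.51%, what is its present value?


Formula: PV = PMT * (1 - (1+r)^(-n)) / r
Discount factor: (1 + 0.0851)^(-7) = 0.564562
Bracket: 1 - 0.564562 = 0.435438
PV = $4,050.00 * 0.435438 / 0.0851 = $20,722.96

$20,722.96


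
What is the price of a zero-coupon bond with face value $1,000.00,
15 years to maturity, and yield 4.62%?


Formula: Price = FV / (1 + r)^n
Substituting: Price = $1,000.00 / (1 + 0.0462)^15
Discount factor: (1.0462)^15 = 1.968887
Price = $1,000.00 / 1.968887 = $507.90

$507.90


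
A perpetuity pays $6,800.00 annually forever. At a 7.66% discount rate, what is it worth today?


Formula: PV = C / r
Substituting: PV = $6,800.00 / 0.0766
PV = $88,772.85

$88,772.85


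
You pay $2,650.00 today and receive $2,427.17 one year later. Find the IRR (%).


Formula: IRR = C1/C0 - 1
Substituting: IRR = $2,427.17 / $2,650.00 - 1
Ratio: 0.915913 - 1 = -0.084087
IRR = -8.4087%

-8.4087%


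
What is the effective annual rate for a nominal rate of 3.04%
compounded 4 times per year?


Formula: EAR = (1 + r/m)^m - 1
Period rate: r/m = 0.0304 / 4 = 0.0076
Compounding: (1 + 0.0076)^4 = 1.030748
EAR = 1.030748 - 1 = 0.030748

0.030748


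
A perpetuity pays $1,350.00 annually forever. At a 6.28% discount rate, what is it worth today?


Formula: PV = C / r
Substituting: PV = $1,350.00 / 0.0628
PV = $21,496.82

$21,496.82


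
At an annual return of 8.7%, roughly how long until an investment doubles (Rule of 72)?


Formula: Years ≈ 72 / r
Substituting: Years ≈ 72 / 8.7
Years ≈ 8.3

8.3 years


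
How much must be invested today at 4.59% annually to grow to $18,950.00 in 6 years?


Formula: PV = FV / (1 + r)^n
Substituting: PV = $18,950.00 / (1 + 0.0459)^6
Discount factor: (1.0459)^6 = 1.309004
PV = $18,950.00 / 1.309004 = $14,476.66

$14,476.66


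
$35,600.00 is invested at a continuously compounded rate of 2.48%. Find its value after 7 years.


Formula: FV = P * e^(r*t)
Exponent: r*t = 0.0248 * 7 = 0.1736
e^(0.1736) = 1.18958
FV = $35,600.00 * 1.18958 = $42,349.04

$42,349.04


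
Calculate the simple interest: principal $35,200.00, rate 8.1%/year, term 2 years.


Formula: I = P * r * t
Substituting: I = $35,200.00 * 0.081 * 2
Step: I = $35,200.00 * 0.162
I = $5,702.40

$5,702.40


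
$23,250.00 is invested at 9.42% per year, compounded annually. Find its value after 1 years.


Formula: FV = P * (1 + r)^n
Substituting: FV = $23,250.00 * (1 + 0.0942)^1
Growth factor: (1.0942)^1 = 1.0942
FV = $23,250.00 * 1.0942 = $25,440.15

$25,440.15


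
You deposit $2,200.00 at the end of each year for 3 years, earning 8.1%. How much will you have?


Formula: FV = PMT * ((1+r)^n - 1) / r
Growth factor: (1 + 0.081)^3 = 1.263214
Numerator: 1.263214 - 1 = 0.263214
FV = $2,200.00 * 0.263214 / 0.081 = $7,149.03

$7,149.03


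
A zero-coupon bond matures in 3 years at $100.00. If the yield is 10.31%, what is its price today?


Formula: Price = FV / (1 + r)^n
Substituting: Price = $100.00 / (1 + 0.1031)^3
Discount factor: (1.1031)^3 = 1.342285
Price = $100.00 / 1.342285 = $74.50

$74.50


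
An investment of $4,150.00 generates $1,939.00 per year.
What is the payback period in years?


Formula: Payback = investment / annual cash flow
Substituting: Payback = $4,150.00 / $1,939.00
Payback = 2.1403 years

2.1403 years


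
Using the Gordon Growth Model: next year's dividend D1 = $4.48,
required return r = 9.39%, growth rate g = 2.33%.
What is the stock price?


Formula: P = D1 / (r - g)
Spread: r - g = 0.0939 - 0.0233 = 0.0706
Substituting: P = $4.48 / 0.0706
P = $63.46

$63.46


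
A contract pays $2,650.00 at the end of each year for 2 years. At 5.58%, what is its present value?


Formula: PV = PMT * (1 - (1+r)^(-n)) / r
Discount factor: (1 + 0.0558)^(-2) = 0.897091
Bracket: 1 - 0.897091 = 0.102909
PV = $2,650.00 * 0.102909 / 0.0558 = $4,887.24

$4,887.24


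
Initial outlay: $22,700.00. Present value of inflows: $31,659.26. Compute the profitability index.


Formula: PI = PV(cash flows) / initial investment
Substituting: PI = $31,659.26 / $22,700.00
PI = 1.3947

1.3947


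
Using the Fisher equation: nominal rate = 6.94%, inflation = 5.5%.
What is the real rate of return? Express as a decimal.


Formula: (1 + r_real) = (1 + r_nom) / (1 + inflation)
Substituting: (1 + r_real) = 1.0694 / 1.055
(1 + r_real) = 1.013649
r_real = 1.013649 - 1 = 0.013649

0.013649


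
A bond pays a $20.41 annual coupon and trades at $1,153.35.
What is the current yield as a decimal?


Formula: Current yield = annual coupon / price
Substituting: CY = $20.41 / $1,153.35
CY = 0.017696

0.017696


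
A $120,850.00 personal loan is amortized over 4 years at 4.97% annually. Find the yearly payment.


Formula: PMT = PV * r / (1 - (1+r)^(-n))
Denominator: 1 - (1 + 0.0497)^(-4) = 0.176357
Numerator: $120,850.00 * 0.0497 = 6006.245
PMT = 6006.245 / 0.176357 = $34,057.38

$34,057.38


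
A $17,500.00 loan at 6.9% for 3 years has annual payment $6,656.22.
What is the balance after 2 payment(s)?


Formula: Balance = PV*(1+r)^k - PMT*((1+r)^k - 1)/r
Growth: (1 + 0.069)^2 = 1.142761
Accumulated factor: ((1+r)^k - 1)/r = 2.069
Balance = $17,500.00 * 1.142761 - $6,656.22 * 2.069
Balance = $6,226.60

$6,226.60


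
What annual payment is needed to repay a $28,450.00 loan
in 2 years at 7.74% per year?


Formula: PMT = PV * r / (1 - (1+r)^(-n))
Denominator: 1 - (1 + 0.0774)^(-2) = 0.138518
Numerator: $28,450.00 * 0.0774 = 2202.03
PMT = 2202.03 / 0.138518 = $15,897.03

$15,897.03


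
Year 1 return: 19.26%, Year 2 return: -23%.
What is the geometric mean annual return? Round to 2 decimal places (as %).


Formula: Geometric mean = ((1+r1)*(1+r2))^(1/2) - 1
Product: (1 + 0.1926) * (1 + -0.23) = 1.1926 * 0.77 = 0.918302
Square root: 0.918302^0.5 = 0.958281
Geometric mean = 0.958281 - 1 = -0.041719
As percentage: -4.17%

-4.17%


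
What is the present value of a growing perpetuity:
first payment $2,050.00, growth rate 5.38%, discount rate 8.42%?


Formula: PV = C / (r - g)
Spread: r - g = 0.0842 - 0.0538 = 0.0304
Substituting: PV = $2,050.00 / 0.0304
PV = $67,434.21

$67,434.21


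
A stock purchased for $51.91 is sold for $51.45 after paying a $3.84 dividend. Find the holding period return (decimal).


Formula: HPR = (P1 - P0 + D) / P0
Gain: $51.45 - $51.91 + $3.84 = $3.38
HPR = $3.38 / $51.91 = 0.0651

0.0651


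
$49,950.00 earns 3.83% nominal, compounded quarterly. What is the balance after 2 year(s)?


Formula: FV = P * (1 + r/m)^(m*t)
Period rate: r/m = 0.0383 / 4 = 0.009575
Total periods: m*t = 4 * 2 = 8
Growth factor: (1 + 0.009575)^8 = 1.079217
FV = $49,950.00 * 1.079217 = $53,906.88

$53,906.88


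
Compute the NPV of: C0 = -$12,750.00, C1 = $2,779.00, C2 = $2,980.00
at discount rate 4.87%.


Formula: NPV = C0 + C1/(1+r) + C2/(1+r)^2
Discount C1: $2,779.00 / (1 + 0.0487) = $2,649.95
Discount C2: $2,980.00 / (1 + 0.0487)^2 = $2,709.65
NPV = -$12,750.00 + $2,649.95 + $2,709.65 = -$7,390.40

-$7,390.40


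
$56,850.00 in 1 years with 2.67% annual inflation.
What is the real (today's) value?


Formula: Real value = nominal / (1 + inflation)^years
Price level: (1 + 0.0267)^1 = 1.0267
Real value = $56,850.00 / 1.0267 = $55,371.58

$55,371.58


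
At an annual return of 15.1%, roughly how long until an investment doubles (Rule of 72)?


Formula: Years ≈ 72 / r
Substituting: Years ≈ 72 / 15.1
Years ≈ 4.8

4.8 years


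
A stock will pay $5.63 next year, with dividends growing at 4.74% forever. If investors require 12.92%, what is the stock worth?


Formula: P = D1 / (r - g)
Spread: r - g = 0.1292 - 0.0474 = 0.0818
Substituting: P = $5.63 / 0.0818
P = $68.83

$68.83


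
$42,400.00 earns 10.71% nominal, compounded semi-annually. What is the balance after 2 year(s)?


Formula: FV = P * (1 + r/m)^(m*t)
Period rate: r/m = 0.1071 / 2 = 0.05355
Total periods: m*t = 2 * 2 = 4
Growth factor: (1 + 0.05355)^4 = 1.232028
FV = $42,400.00 * 1.232028 = $52,237.99

$52,237.99


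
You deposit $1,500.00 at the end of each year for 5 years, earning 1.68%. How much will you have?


Formula: FV = PMT * ((1+r)^n - 1) / r
Growth factor: (1 + 0.0168)^5 = 1.08687
Numerator: 1.08687 - 1 = 0.08687
FV = $1,500.00 * 0.08687 / 0.0168 = $7,756.27

$7,756.27


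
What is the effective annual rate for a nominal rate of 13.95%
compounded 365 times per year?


Formula: EAR = (1 + r/m)^m - 1
Period rate: r/m = 0.1395 / 365 = 0.000382
Compounding: (1 + 0.000382)^365 = 1.149668
EAR = 1.149668 - 1 = 0.149668

0.149668


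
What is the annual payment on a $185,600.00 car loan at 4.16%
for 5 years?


Formula: PMT = PV * r / (1 - (1+r)^(-n))
Denominator: 1 - (1 + 0.0416)^(-5) = 0.184366
Numerator: $185,600.00 * 0.0416 = 7720.96
PMT = 7720.96 / 0.184366 = $41,878.36

$41,878.36


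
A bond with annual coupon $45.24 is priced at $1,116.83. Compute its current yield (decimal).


Formula: Current yield = annual coupon / price
Substituting: CY = $45.24 / $1,116.83
CY = 0.040508

0.040508


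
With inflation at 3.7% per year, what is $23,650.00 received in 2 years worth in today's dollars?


Formula: Real value = nominal / (1 + inflation)^years
Price level: (1 + 0.037)^2 = 1.075369
Real value = $23,650.00 / 1.075369 = $21,992.45

$21,992.45


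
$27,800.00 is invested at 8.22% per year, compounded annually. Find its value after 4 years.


Formula: FV = P * (1 + r)^n
Substituting: FV = $27,800.00 * (1 + 0.0822)^4
Growth factor: (1.0822)^4 = 1.371608
FV = $27,800.00 * 1.371608 = $38,130.71

$38,130.71


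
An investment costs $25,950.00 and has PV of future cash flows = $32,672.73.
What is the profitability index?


Formula: PI = PV(cash flows) / initial investment
Substituting: PI = $32,672.73 / $25,950.00
PI = 1.2591

1.2591


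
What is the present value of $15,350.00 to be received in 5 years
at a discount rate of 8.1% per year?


Formula: PV = FV / (1 + r)^n
Substituting: PV = $15,350.00 / (1 + 0.081)^5
Discount factor: (1.081)^5 = 1.476143
PV = $15,350.00 / 1.476143 = $10,398.72

$10,398.72


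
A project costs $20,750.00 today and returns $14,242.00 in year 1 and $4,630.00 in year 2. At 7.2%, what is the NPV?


Formula: NPV = C0 + C1/(1+r) + C2/(1+r)^2
Discount C1: $14,242.00 / (1 + 0.072) = $13,285.45
Discount C2: $4,630.00 / (1 + 0.072)^2 = $4,028.95
NPV = -$20,750.00 + $13,285.45 + $4,028.95 = -$3,435.61

-$3,435.61


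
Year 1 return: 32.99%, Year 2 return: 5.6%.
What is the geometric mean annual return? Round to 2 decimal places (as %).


Formula: Geometric mean = ((1+r1)*(1+r2))^(1/2) - 1
Product: (1 + 0.3299) * (1 + 0.056) = 1.3299 * 1.056 = 1.404374
Square root: 1.404374^0.5 = 1.185063
Geometric mean = 1.185063 - 1 = 0.185063
As percentage: 18.51%

18.51%


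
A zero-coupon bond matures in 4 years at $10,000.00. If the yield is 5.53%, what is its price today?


Formula: Price = FV / (1 + r)^n
Substituting: Price = $10,000.00 / (1 + 0.0553)^4
Discount factor: (1.0553)^4 = 1.240234
Price = $10,000.00 / 1.240234 = $8,062.99

$8,062.99


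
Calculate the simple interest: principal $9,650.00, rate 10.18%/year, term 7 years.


Formula: I = P * r * t
Substituting: I = $9,650.00 * 0.1018 * 7
Step: I = $9,650.00 * 0.7126
I = $6,876.59

$6,876.59


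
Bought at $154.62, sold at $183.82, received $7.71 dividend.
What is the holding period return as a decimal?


Formula: HPR = (P1 - P0 + D) / P0
Gain: $183.82 - $154.62 + $7.71 = $36.91
HPR = $36.91 / $154.62 = 0.2387

0.2387


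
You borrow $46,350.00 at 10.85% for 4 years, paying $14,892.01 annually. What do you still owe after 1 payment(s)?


Formula: Balance = PV*(1+r)^k - PMT*((1+r)^k - 1)/r
Growth: (1 + 0.1085)^1 = 1.1085
Accumulated factor: ((1+r)^k - 1)/r = 1.0
Balance = $46,350.00 * 1.1085 - $14,892.01 * 1.0
Balance = $36,486.97

$36,486.97


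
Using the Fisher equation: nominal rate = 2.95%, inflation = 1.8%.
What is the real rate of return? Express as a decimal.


Formula: (1 + r_real) = (1 + r_nom) / (1 + inflation)
Substituting: (1 + r_real) = 1.0295 / 1.018
(1 + r_real) = 1.011297
r_real = 1.011297 - 1 = 0.011297

0.011297


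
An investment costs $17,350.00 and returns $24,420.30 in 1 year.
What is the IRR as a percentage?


Formula: IRR = C1/C0 - 1
Substituting: IRR = $24,420.30 / $17,350.00 - 1
Ratio: 1.40751 - 1 = 0.40751
IRR = 40.751%

40.751%


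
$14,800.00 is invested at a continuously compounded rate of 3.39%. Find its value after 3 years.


Formula: FV = P * e^(r*t)
Exponent: r*t = 0.0339 * 3 = 0.1017
e^(0.1017) = 1.107051
FV = $14,800.00 * 1.107051 = $16,384.36

$16,384.36


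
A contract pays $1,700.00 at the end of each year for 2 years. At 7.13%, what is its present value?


Formula: PV = PMT * (1 - (1+r)^(-n)) / r
Discount factor: (1 + 0.0713)^(-2) = 0.87132
Bracket: 1 - 0.87132 = 0.12868
PV = $1,700.00 * 0.12868 / 0.0713 = $3,068.10

$3,068.10


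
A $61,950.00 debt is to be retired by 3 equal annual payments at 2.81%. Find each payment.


Formula: PMT = PV * r / (1 - (1+r)^(-n))
Denominator: 1 - (1 + 0.0281)^(-3) = 0.079775
Numerator: $61,950.00 * 0.0281 = 1740.795
PMT = 1740.795 / 0.079775 = $21,821.25

$21,821.25


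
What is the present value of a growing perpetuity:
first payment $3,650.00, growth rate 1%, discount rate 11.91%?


Formula: PV = C / (r - g)
Spread: r - g = 0.1191 - 0.01 = 0.1091
Substituting: PV = $3,650.00 / 0.1091
PV = $33,455.55

$33,455.55


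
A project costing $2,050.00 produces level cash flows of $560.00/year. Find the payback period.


Formula: Payback = investment / annual cash flow
Substituting: Payback = $2,050.00 / $560.00
Payback = 3.6607 years

3.6607 years


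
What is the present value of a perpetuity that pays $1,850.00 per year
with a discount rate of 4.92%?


Formula: PV = C / r
Substituting: PV = $1,850.00 / 0.0492
PV = $37,601.63

$37,601.63


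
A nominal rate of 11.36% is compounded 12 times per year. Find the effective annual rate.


Formula: EAR = (1 + r/m)^m - 1
Period rate: r/m = 0.1136 / 12 = 0.009467
Compounding: (1 + 0.009467)^12 = 1.119705
EAR = 1.119705 - 1 = 0.119705

0.119705


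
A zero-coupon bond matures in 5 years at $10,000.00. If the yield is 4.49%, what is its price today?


Formula: Price = FV / (1 + r)^n
Substituting: Price = $10,000.00 / (1 + 0.0449)^5
Discount factor: (1.0449)^5 = 1.245586
Price = $10,000.00 / 1.245586 = $8,028.35

$8,028.35


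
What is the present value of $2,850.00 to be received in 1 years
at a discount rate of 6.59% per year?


Formula: PV = FV / (1 + r)^n
Substituting: PV = $2,850.00 / (1 + 0.0659)^1
Discount factor: (1.0659)^1 = 1.0659
PV = $2,850.00 / 1.0659 = $2,673.80

$2,673.80


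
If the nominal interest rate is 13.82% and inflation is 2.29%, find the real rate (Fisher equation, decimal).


Formula: (1 + r_real) = (1 + r_nom) / (1 + inflation)
Substituting: (1 + r_real) = 1.1382 / 1.0229
(1 + r_real) = 1.112719
r_real = 1.112719 - 1 = 0.112719

0.112719


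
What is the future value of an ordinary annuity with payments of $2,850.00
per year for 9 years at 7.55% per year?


Formula: FV = PMT * ((1+r)^n - 1) / r
Growth factor: (1 + 0.0755)^9 = 1.925279
Numerator: 1.925279 - 1 = 0.925279
FV = $2,850.00 * 0.925279 / 0.0755 = $34,927.76

$34,927.76


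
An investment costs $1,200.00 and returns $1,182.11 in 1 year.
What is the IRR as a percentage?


Formula: IRR = C1/C0 - 1
Substituting: IRR = $1,182.11 / $1,200.00 - 1
Ratio: 0.985092 - 1 = -0.014908
IRR = -1.4908%

-1.4908%


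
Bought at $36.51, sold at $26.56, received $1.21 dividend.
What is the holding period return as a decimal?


Formula: HPR = (P1 - P0 + D) / P0
Gain: $26.56 - $36.51 + $1.21 = -$8.74
HPR = -$8.74 / $36.51 = -0.2394

-0.2394


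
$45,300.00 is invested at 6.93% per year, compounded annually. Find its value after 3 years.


Formula: FV = P * (1 + r)^n
Substituting: FV = $45,300.00 * (1 + 0.0693)^3
Growth factor: (1.0693)^3 = 1.22264
FV = $45,300.00 * 1.22264 = $55,385.60

$55,385.60


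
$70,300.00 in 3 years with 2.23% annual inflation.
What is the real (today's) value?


Formula: Real value = nominal / (1 + inflation)^years
Price level: (1 + 0.0223)^3 = 1.068403
Real value = $70,300.00 / 1.068403 = $65,799.14

$65,799.14


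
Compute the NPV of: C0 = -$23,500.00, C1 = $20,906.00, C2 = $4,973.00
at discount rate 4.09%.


Formula: NPV = C0 + C1/(1+r) + C2/(1+r)^2
Discount C1: $20,906.00 / (1 + 0.0409) = $20,084.54
Discount C2: $4,973.00 / (1 + 0.0409)^2 = $4,589.87
NPV = -$23,500.00 + $20,084.54 + $4,589.87 = $1,174.41

$1,174.41


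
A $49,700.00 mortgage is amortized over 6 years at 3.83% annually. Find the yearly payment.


Formula: PMT = PV * r / (1 - (1+r)^(-n))
Denominator: 1 - (1 + 0.0383)^(-6) = 0.20189
Numerator: $49,700.00 * 0.0383 = 1903.51
PMT = 1903.51 / 0.20189 = $9,428.46

$9,428.46


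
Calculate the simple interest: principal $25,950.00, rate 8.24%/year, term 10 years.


Formula: I = P * r * t
Substituting: I = $25,950.00 * 0.0824 * 10
Step: I = $25,950.00 * 0.824
I = $21,382.80

$21,382.80


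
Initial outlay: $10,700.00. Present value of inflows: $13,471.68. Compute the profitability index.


Formula: PI = PV(cash flows) / initial investment
Substituting: PI = $13,471.68 / $10,700.00
PI = 1.259

1.259


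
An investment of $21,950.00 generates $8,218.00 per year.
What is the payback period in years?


Formula: Payback = investment / annual cash flow
Substituting: Payback = $21,950.00 / $8,218.00
Payback = 2.671 years

2.671 years


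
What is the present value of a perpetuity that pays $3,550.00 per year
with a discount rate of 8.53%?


Formula: PV = C / r
Substituting: PV = $3,550.00 / 0.0853
PV = $41,617.82

$41,617.82


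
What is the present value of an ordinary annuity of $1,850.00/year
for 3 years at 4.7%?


Formula: PV = PMT * (1 - (1+r)^(-n)) / r
Discount factor: (1 + 0.047)^(-3) = 0.871284
Bracket: 1 - 0.871284 = 0.128716
PV = $1,850.00 * 0.128716 / 0.047 = $5,066.46

$5,066.46


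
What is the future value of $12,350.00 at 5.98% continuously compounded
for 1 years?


Formula: FV = P * e^(r*t)
Exponent: r*t = 0.0598 * 1 = 0.0598
e^(0.0598) = 1.061624
FV = $12,350.00 * 1.061624 = $13,111.06

$13,111.06


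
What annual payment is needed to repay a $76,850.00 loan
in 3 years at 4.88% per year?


Formula: PMT = PV * r / (1 - (1+r)^(-n))
Denominator: 1 - (1 + 0.0488)^(-3) = 0.133194
Numerator: $76,850.00 * 0.0488 = 3750.28
PMT = 3750.28 / 0.133194 = $28,156.55

$28,156.55


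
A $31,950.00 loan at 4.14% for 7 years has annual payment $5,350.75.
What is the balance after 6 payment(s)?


Formula: Balance = PV*(1+r)^k - PMT*((1+r)^k - 1)/r
Growth: (1 + 0.0414)^6 = 1.275573
Accumulated factor: ((1+r)^k - 1)/r = 6.656361
Balance = $31,950.00 * 1.275573 - $5,350.75 * 6.656361
Balance = $5,138.04

$5,138.04


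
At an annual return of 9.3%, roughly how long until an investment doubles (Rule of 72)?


Formula: Years ≈ 72 / r
Substituting: Years ≈ 72 / 9.3
Years ≈ 7.7

7.7 years


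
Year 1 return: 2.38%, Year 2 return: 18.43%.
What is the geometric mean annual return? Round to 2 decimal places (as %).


Formula: Geometric mean = ((1+r1)*(1+r2))^(1/2) - 1
Product: (1 + 0.0238) * (1 + 0.1843) = 1.0238 * 1.1843 = 1.212486
Square root: 1.212486^0.5 = 1.10113
Geometric mean = 1.10113 - 1 = 0.10113
As percentage: 10.11%

10.11%


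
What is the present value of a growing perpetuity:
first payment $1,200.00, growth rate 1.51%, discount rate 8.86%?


Formula: PV = C / (r - g)
Spread: r - g = 0.0886 - 0.0151 = 0.0735
Substituting: PV = $1,200.00 / 0.0735
PV = $16,326.53

$16,326.53


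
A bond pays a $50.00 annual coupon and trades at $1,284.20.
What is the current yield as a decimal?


Formula: Current yield = annual coupon / price
Substituting: CY = $50.00 / $1,284.20
CY = 0.038935

0.038935


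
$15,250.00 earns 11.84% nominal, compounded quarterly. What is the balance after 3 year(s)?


Formula: FV = P * (1 + r/m)^(m*t)
Period rate: r/m = 0.1184 / 4 = 0.0296
Total periods: m*t = 4 * 3 = 12
Growth factor: (1 + 0.0296)^12 = 1.419131
FV = $15,250.00 * 1.419131 = $21,641.74

$21,641.74


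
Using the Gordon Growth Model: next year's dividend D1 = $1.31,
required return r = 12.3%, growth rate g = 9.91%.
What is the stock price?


Formula: P = D1 / (r - g)
Spread: r - g = 0.123 - 0.0991 = 0.0239
Substituting: P = $1.31 / 0.0239
P = $54.81

$54.81


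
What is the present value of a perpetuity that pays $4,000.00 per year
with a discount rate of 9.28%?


Formula: PV = C / r
Substituting: PV = $4,000.00 / 0.0928
PV = $43,103.45

$43,103.45


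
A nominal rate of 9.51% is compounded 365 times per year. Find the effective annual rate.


Formula: EAR = (1 + r/m)^m - 1
Period rate: r/m = 0.0951 / 365 = 0.000261
Compounding: (1 + 0.000261)^365 = 1.099755
EAR = 1.099755 - 1 = 0.099755

0.099755


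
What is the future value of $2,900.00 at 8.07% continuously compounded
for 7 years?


Formula: FV = P * e^(r*t)
Exponent: r*t = 0.0807 * 7 = 0.5649
e^(0.5649) = 1.759272
FV = $2,900.00 * 1.759272 = $5,101.89

$5,101.89


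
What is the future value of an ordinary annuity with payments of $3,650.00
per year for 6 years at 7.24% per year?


Formula: FV = PMT * ((1+r)^n - 1) / r
Growth factor: (1 + 0.0724)^6 = 1.521041
Numerator: 1.521041 - 1 = 0.521041
FV = $3,650.00 * 0.521041 / 0.0724 = $26,267.94

$26,267.94


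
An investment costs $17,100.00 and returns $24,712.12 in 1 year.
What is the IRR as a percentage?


Formula: IRR = C1/C0 - 1
Substituting: IRR = $24,712.12 / $17,100.00 - 1
Ratio: 1.445153 - 1 = 0.445153
IRR = 44.5153%

44.5153%


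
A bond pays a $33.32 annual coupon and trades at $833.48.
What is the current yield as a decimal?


Formula: Current yield = annual coupon / price
Substituting: CY = $33.32 / $833.48
CY = 0.039977

0.039977


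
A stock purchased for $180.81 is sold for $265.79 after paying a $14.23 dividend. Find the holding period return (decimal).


Formula: HPR = (P1 - P0 + D) / P0
Gain: $265.79 - $180.81 + $14.23 = $99.21
HPR = $99.21 / $180.81 = 0.5487

0.5487


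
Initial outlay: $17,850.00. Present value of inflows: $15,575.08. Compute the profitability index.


Formula: PI = PV(cash flows) / initial investment
Substituting: PI = $15,575.08 / $17,850.00
PI = 0.8726

0.8726


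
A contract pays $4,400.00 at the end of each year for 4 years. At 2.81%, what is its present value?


Formula: PV = PMT * (1 - (1+r)^(-n)) / r
Discount factor: (1 + 0.0281)^(-4) = 0.895073
Bracket: 1 - 0.895073 = 0.104927
PV = $4,400.00 * 0.104927 / 0.0281 = $16,429.82

$16,429.82


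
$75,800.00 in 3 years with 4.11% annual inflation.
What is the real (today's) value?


Formula: Real value = nominal / (1 + inflation)^years
Price level: (1 + 0.0411)^3 = 1.128437
Real value = $75,800.00 / 1.128437 = $67,172.55

$67,172.55


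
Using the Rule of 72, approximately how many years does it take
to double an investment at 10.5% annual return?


Formula: Years ≈ 72 / r
Substituting: Years ≈ 72 / 10.5
Years ≈ 6.9

6.9 years


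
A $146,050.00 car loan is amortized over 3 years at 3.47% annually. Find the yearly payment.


Formula: PMT = PV * r / (1 - (1+r)^(-n))
Denominator: 1 - (1 + 0.0347)^(-3) = 0.097273
Numerator: $146,050.00 * 0.0347 = 5067.935
PMT = 5067.935 / 0.097273 = $52,100.37

$52,100.37


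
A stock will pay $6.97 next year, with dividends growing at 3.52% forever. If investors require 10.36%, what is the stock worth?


Formula: P = D1 / (r - g)
Spread: r - g = 0.1036 - 0.0352 = 0.0684
Substituting: P = $6.97 / 0.0684
P = $101.90

$101.90


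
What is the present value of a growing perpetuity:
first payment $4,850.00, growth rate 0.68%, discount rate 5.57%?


Formula: PV = C / (r - g)
Spread: r - g = 0.0557 - 0.0068 = 0.0489
Substituting: PV = $4,850.00 / 0.0489
PV = $99,182.00

$99,182.00


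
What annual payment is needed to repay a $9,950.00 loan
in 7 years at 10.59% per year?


Formula: PMT = PV * r / (1 - (1+r)^(-n))
Denominator: 1 - (1 + 0.1059)^(-7) = 0.505702
Numerator: $9,950.00 * 0.1059 = 1053.705
PMT = 1053.705 / 0.505702 = $2,083.65

$2,083.65


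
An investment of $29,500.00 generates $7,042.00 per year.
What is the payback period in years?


Formula: Payback = investment / annual cash flow
Substituting: Payback = $29,500.00 / $7,042.00
Payback = 4.1892 years

4.1892 years


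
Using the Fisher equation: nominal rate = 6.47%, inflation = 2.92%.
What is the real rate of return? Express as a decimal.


Formula: (1 + r_real) = (1 + r_nom) / (1 + inflation)
Substituting: (1 + r_real) = 1.0647 / 1.0292
(1 + r_real) = 1.034493
r_real = 1.034493 - 1 = 0.034493

0.034493


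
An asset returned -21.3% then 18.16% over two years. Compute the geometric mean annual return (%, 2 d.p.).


Formula: Geometric mean = ((1+r1)*(1+r2))^(1/2) - 1
Product: (1 + -0.213) * (1 + 0.1816) = 0.787 * 1.1816 = 0.929919
Square root: 0.929919^0.5 = 0.964323
Geometric mean = 0.964323 - 1 = -0.035677
As percentage: -3.57%

-3.57%


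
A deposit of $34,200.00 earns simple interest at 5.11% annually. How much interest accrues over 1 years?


Formula: I = P * r * t
Substituting: I = $34,200.00 * 0.0511 * 1
Step: I = $34,200.00 * 0.0511
I = $1,747.62

$1,747.62


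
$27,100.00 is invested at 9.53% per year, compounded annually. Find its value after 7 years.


Formula: FV = P * (1 + r)^n
Substituting: FV = $27,100.00 * (1 + 0.0953)^7
Growth factor: (1.0953)^7 = 1.891175
FV = $27,100.00 * 1.891175 = $51,250.83

$51,250.83


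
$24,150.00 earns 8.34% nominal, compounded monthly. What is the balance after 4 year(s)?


Formula: FV = P * (1 + r/m)^(m*t)
Period rate: r/m = 0.0834 / 12 = 0.00695
Total periods: m*t = 12 * 4 = 48
Growth factor: (1 + 0.00695)^48 = 1.394375
FV = $24,150.00 * 1.394375 = $33,674.15

$33,674.15


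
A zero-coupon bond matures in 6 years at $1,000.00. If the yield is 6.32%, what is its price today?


Formula: Price = FV / (1 + r)^n
Substituting: Price = $1,000.00 / (1 + 0.0632)^6
Discount factor: (1.0632)^6 = 1.444408
Price = $1,000.00 / 1.444408 = $692.33

$692.33


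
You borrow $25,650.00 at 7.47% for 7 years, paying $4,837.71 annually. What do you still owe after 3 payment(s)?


Formula: Balance = PV*(1+r)^k - PMT*((1+r)^k - 1)/r
Growth: (1 + 0.0747)^3 = 1.241257
Accumulated factor: ((1+r)^k - 1)/r = 3.22968
Balance = $25,650.00 * 1.241257 - $4,837.71 * 3.22968
Balance = $16,213.99

$16,213.99


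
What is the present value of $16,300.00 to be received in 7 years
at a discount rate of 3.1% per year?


Formula: PV = FV / (1 + r)^n
Substituting: PV = $16,300.00 / (1 + 0.031)^7
Discount factor: (1.031)^7 = 1.238257
PV = $16,300.00 / 1.238257 = $13,163.67

$13,163.67


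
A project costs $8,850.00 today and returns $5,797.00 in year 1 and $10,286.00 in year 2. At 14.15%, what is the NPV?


Formula: NPV = C0 + C1/(1+r) + C2/(1+r)^2
Discount C1: $5,797.00 / (1 + 0.1415) = $5,078.41
Discount C2: $10,286.00 / (1 + 0.1415)^2 = $7,893.96
NPV = -$8,850.00 + $5,078.41 + $7,893.96 = $4,122.36

$4,122.36


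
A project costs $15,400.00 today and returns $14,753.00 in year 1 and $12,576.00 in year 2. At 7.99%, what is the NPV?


Formula: NPV = C0 + C1/(1+r) + C2/(1+r)^2
Discount C1: $14,753.00 / (1 + 0.0799) = $13,661.45
Discount C2: $12,576.00 / (1 + 0.0799)^2 = $10,783.89
NPV = -$15,400.00 + $13,661.45 + $10,783.89 = $9,045.34

$9,045.34


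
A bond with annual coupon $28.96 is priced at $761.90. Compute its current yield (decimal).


Formula: Current yield = annual coupon / price
Substituting: CY = $28.96 / $761.90
CY = 0.03801

0.03801


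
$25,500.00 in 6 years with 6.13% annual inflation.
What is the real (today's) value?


Formula: Real value = nominal / (1 + inflation)^years
Price level: (1 + 0.0613)^6 = 1.428989
Real value = $25,500.00 / 1.428989 = $17,844.78

$17,844.78


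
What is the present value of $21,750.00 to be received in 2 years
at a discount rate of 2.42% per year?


Formula: PV = FV / (1 + r)^n
Substituting: PV = $21,750.00 / (1 + 0.0242)^2
Discount factor: (1.0242)^2 = 1.048986
PV = $21,750.00 / 1.048986 = $20,734.32

$20,734.32


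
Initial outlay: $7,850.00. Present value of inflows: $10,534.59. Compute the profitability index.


Formula: PI = PV(cash flows) / initial investment
Substituting: PI = $10,534.59 / $7,850.00
PI = 1.342

1.342


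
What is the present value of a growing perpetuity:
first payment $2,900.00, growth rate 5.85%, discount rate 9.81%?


Formula: PV = C / (r - g)
Spread: r - g = 0.0981 - 0.0585 = 0.0396
Substituting: PV = $2,900.00 / 0.0396
PV = $73,232.32

$73,232.32


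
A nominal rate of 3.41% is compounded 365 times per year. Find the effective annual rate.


Formula: EAR = (1 + r/m)^m - 1
Period rate: r/m = 0.0341 / 365 = 9.3e-05
Compounding: (1 + 9.3e-05)^365 = 1.034686
EAR = 1.034686 - 1 = 0.034686

0.034686


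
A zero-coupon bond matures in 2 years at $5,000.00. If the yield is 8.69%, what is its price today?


Formula: Price = FV / (1 + r)^n
Substituting: Price = $5,000.00 / (1 + 0.0869)^2
Discount factor: (1.0869)^2 = 1.181352
Price = $5,000.00 / 1.181352 = $4,232.44

$4,232.44


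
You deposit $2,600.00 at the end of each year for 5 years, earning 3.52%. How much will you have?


Formula: FV = PMT * ((1+r)^n - 1) / r
Growth factor: (1 + 0.0352)^5 = 1.188834
Numerator: 1.188834 - 1 = 0.188834
FV = $2,600.00 * 0.188834 / 0.0352 = $13,947.99

$13,947.99


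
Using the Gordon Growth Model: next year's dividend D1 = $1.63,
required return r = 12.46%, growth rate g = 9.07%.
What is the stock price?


Formula: P = D1 / (r - g)
Spread: r - g = 0.1246 - 0.0907 = 0.0339
Substituting: P = $1.63 / 0.0339
P = $48.08

$48.08


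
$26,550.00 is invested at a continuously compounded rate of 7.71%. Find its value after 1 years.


Formula: FV = P * e^(r*t)
Exponent: r*t = 0.0771 * 1 = 0.0771
e^(0.0771) = 1.08015
FV = $26,550.00 * 1.08015 = $28,677.98

$28,677.98


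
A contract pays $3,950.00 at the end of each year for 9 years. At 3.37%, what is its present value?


Formula: PV = PMT * (1 - (1+r)^(-n)) / r
Discount factor: (1 + 0.0337)^(-9) = 0.742078
Bracket: 1 - 0.742078 = 0.257922
PV = $3,950.00 * 0.257922 / 0.0337 = $30,231.25

$30,231.25


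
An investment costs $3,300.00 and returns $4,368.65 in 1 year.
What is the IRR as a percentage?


Formula: IRR = C1/C0 - 1
Substituting: IRR = $4,368.65 / $3,300.00 - 1
Ratio: 1.323833 - 1 = 0.323833
IRR = 32.3833%

32.3833%


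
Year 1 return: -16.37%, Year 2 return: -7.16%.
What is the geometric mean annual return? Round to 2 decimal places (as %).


Formula: Geometric mean = ((1+r1)*(1+r2))^(1/2) - 1
Product: (1 + -0.1637) * (1 + -0.0716) = 0.8363 * 0.9284 = 0.776421
Square root: 0.776421^0.5 = 0.881148
Geometric mean = 0.881148 - 1 = -0.118852
As percentage: -11.89%

-11.89%


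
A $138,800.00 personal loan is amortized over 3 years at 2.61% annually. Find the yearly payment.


Formula: PMT = PV * r / (1 - (1+r)^(-n))
Denominator: 1 - (1 + 0.0261)^(-3) = 0.074384
Numerator: $138,800.00 * 0.0261 = 3622.68
PMT = 3622.68 / 0.074384 = $48,702.53

$48,702.53


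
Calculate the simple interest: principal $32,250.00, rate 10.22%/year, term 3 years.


Formula: I = P * r * t
Substituting: I = $32,250.00 * 0.1022 * 3
Step: I = $32,250.00 * 0.3066
I = $9,887.85

$9,887.85


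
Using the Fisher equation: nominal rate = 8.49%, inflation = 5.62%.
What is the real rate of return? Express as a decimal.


Formula: (1 + r_real) = (1 + r_nom) / (1 + inflation)
Substituting: (1 + r_real) = 1.0849 / 1.0562
(1 + r_real) = 1.027173
r_real = 1.027173 - 1 = 0.027173

0.027173


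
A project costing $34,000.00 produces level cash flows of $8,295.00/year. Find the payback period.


Formula: Payback = investment / annual cash flow
Substituting: Payback = $34,000.00 / $8,295.00
Payback = 4.0989 years

4.0989 years


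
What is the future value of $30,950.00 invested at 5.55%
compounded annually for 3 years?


Formula: FV = P * (1 + r)^n
Substituting: FV = $30,950.00 * (1 + 0.0555)^3
Growth factor: (1.0555)^3 = 1.175912
FV = $30,950.00 * 1.175912 = $36,394.47

$36,394.47


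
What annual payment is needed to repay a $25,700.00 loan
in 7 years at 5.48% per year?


Formula: PMT = PV * r / (1 - (1+r)^(-n))
Denominator: 1 - (1 + 0.0548)^(-7) = 0.31165
Numerator: $25,700.00 * 0.0548 = 1408.36
PMT = 1408.36 / 0.31165 = $4,519.04

$4,519.04


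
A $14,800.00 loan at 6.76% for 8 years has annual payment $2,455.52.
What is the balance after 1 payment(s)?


Formula: Balance = PV*(1+r)^k - PMT*((1+r)^k - 1)/r
Growth: (1 + 0.0676)^1 = 1.0676
Accumulated factor: ((1+r)^k - 1)/r = 1.0
Balance = $14,800.00 * 1.0676 - $2,455.52 * 1.0
Balance = $13,344.96

$13,344.96


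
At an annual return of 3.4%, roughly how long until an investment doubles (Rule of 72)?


Formula: Years ≈ 72 / r
Substituting: Years ≈ 72 / 3.4
Years ≈ 21.2

21.2 years


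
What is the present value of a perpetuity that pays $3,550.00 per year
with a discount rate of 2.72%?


Formula: PV = C / r
Substituting: PV = $3,550.00 / 0.0272
PV = $130,514.71

$130,514.71


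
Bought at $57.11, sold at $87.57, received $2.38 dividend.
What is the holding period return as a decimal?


Formula: HPR = (P1 - P0 + D) / P0
Gain: $87.57 - $57.11 + $2.38 = $32.84
HPR = $32.84 / $57.11 = 0.575

0.575


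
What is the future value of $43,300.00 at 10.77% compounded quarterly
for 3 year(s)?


Formula: FV = P * (1 + r/m)^(m*t)
Period rate: r/m = 0.1077 / 4 = 0.026925
Total periods: m*t = 4 * 3 = 12
Growth factor: (1 + 0.026925)^12 = 1.375513
FV = $43,300.00 * 1.375513 = $59,559.72

$59,559.72


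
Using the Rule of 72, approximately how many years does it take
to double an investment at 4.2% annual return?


Formula: Years ≈ 72 / r
Substituting: Years ≈ 72 / 4.2
Years ≈ 17.1

17.1 years


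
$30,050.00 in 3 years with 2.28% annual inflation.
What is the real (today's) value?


Formula: Real value = nominal / (1 + inflation)^years
Price level: (1 + 0.0228)^3 = 1.069971
Real value = $30,050.00 / 1.069971 = $28,084.86

$28,084.86


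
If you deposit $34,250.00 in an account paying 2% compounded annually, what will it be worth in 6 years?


Formula: FV = P * (1 + r)^n
Substituting: FV = $34,250.00 * (1 + 0.02)^6
Growth factor: (1.02)^6 = 1.126162
FV = $34,250.00 * 1.126162 = $38,571.06

$38,571.06


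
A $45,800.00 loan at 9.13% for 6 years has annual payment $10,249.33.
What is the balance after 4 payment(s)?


Formula: Balance = PV*(1+r)^k - PMT*((1+r)^k - 1)/r
Growth: (1 + 0.0913)^4 = 1.418328
Accumulated factor: ((1+r)^k - 1)/r = 4.581904
Balance = $45,800.00 * 1.418328 - $10,249.33 * 4.581904
Balance = $17,997.97

$17,997.97


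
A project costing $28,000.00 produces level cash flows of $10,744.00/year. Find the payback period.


Formula: Payback = investment / annual cash flow
Substituting: Payback = $28,000.00 / $10,744.00
Payback = 2.6061 years

2.6061 years


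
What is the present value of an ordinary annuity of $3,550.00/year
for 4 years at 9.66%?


Formula: PV = PMT * (1 - (1+r)^(-n)) / r
Discount factor: (1 + 0.0966)^(-4) = 0.691524
Bracket: 1 - 0.691524 = 0.308476
PV = $3,550.00 * 0.308476 / 0.0966 = $11,336.35

$11,336.35


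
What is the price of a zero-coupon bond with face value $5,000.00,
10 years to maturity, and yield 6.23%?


Formula: Price = FV / (1 + r)^n
Substituting: Price = $5,000.00 / (1 + 0.0623)^10
Discount factor: (1.0623)^10 = 1.830087
Price = $5,000.00 / 1.830087 = $2,732.11

$2,732.11


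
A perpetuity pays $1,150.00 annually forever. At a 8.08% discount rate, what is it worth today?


Formula: PV = C / r
Substituting: PV = $1,150.00 / 0.0808
PV = $14,232.67

$14,232.67


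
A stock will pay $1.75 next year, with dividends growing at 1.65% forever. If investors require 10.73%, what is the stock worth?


Formula: P = D1 / (r - g)
Spread: r - g = 0.1073 - 0.0165 = 0.0908
Substituting: P = $1.75 / 0.0908
P = $19.27

$19.27


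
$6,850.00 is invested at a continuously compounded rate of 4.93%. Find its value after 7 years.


Formula: FV = P * e^(r*t)
Exponent: r*t = 0.0493 * 7 = 0.3451
e^(0.3451) = 1.412131
FV = $6,850.00 * 1.412131 = $9,673.10

$9,673.10
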